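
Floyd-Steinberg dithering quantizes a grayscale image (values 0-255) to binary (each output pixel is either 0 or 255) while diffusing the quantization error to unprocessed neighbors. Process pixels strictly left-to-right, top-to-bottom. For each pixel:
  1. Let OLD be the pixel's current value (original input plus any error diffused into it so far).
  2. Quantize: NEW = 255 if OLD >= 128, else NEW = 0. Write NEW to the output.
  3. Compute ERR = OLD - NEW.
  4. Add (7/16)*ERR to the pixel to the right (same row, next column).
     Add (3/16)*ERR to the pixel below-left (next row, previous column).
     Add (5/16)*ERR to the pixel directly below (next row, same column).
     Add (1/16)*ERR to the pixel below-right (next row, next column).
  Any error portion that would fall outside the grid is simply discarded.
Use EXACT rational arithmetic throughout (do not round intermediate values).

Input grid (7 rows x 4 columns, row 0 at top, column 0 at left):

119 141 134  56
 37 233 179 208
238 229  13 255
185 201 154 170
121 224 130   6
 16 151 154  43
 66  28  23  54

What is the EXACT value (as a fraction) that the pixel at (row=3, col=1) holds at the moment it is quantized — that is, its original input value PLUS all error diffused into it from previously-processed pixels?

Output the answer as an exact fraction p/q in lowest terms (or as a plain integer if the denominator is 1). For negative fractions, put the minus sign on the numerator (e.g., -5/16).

(0,0): OLD=119 → NEW=0, ERR=119
(0,1): OLD=3089/16 → NEW=255, ERR=-991/16
(0,2): OLD=27367/256 → NEW=0, ERR=27367/256
(0,3): OLD=420945/4096 → NEW=0, ERR=420945/4096
(1,0): OLD=16019/256 → NEW=0, ERR=16019/256
(1,1): OLD=549893/2048 → NEW=255, ERR=27653/2048
(1,2): OLD=15316585/65536 → NEW=255, ERR=-1395095/65536
(1,3): OLD=249019695/1048576 → NEW=255, ERR=-18367185/1048576
(2,0): OLD=8522503/32768 → NEW=255, ERR=166663/32768
(2,1): OLD=246797245/1048576 → NEW=255, ERR=-20589635/1048576
(2,2): OLD=-9821807/2097152 → NEW=0, ERR=-9821807/2097152
(2,3): OLD=8259312621/33554432 → NEW=255, ERR=-297067539/33554432
(3,0): OLD=3068682135/16777216 → NEW=255, ERR=-1209507945/16777216
(3,1): OLD=43691408329/268435456 → NEW=255, ERR=-24759632951/268435456
Target (3,1): original=201, with diffused error = 43691408329/268435456

Answer: 43691408329/268435456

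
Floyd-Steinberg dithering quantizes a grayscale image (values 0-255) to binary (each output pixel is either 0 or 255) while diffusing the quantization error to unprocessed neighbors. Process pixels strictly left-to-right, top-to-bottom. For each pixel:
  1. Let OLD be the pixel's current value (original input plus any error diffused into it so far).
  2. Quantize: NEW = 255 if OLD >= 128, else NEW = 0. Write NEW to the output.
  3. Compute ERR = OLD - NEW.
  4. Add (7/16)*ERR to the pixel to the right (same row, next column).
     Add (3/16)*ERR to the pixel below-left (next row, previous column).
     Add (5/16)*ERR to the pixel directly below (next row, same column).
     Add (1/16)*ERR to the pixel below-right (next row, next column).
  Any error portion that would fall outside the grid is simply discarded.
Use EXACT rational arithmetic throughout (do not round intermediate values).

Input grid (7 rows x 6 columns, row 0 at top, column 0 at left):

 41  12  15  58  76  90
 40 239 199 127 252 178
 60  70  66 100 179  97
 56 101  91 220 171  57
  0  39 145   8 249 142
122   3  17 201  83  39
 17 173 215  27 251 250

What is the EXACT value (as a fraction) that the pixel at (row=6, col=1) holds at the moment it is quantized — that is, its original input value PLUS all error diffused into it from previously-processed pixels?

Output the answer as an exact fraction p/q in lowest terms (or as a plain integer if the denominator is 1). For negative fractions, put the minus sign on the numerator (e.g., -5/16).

(0,0): OLD=41 → NEW=0, ERR=41
(0,1): OLD=479/16 → NEW=0, ERR=479/16
(0,2): OLD=7193/256 → NEW=0, ERR=7193/256
(0,3): OLD=287919/4096 → NEW=0, ERR=287919/4096
(0,4): OLD=6996169/65536 → NEW=0, ERR=6996169/65536
(0,5): OLD=143345023/1048576 → NEW=255, ERR=-124041857/1048576
(1,0): OLD=14957/256 → NEW=0, ERR=14957/256
(1,1): OLD=577019/2048 → NEW=255, ERR=54779/2048
(1,2): OLD=15370391/65536 → NEW=255, ERR=-1341289/65536
(1,3): OLD=42410891/262144 → NEW=255, ERR=-24435829/262144
(1,4): OLD=3804930433/16777216 → NEW=255, ERR=-473259647/16777216
(1,5): OLD=36336364343/268435456 → NEW=255, ERR=-32114676937/268435456
(2,0): OLD=2728697/32768 → NEW=0, ERR=2728697/32768
(2,1): OLD=120171843/1048576 → NEW=0, ERR=120171843/1048576
(2,2): OLD=1576012937/16777216 → NEW=0, ERR=1576012937/16777216
(2,3): OLD=14146510977/134217728 → NEW=0, ERR=14146510977/134217728
(2,4): OLD=807623208195/4294967296 → NEW=255, ERR=-287593452285/4294967296
(2,5): OLD=1962306452805/68719476736 → NEW=0, ERR=1962306452805/68719476736
(3,0): OLD=1736631145/16777216 → NEW=0, ERR=1736631145/16777216
(3,1): OLD=27503639093/134217728 → NEW=255, ERR=-6721881547/134217728
(3,2): OLD=134614943727/1073741824 → NEW=0, ERR=134614943727/1073741824
(3,3): OLD=20691624017613/68719476736 → NEW=255, ERR=3168157449933/68719476736
(3,4): OLD=100158023647533/549755813888 → NEW=255, ERR=-40029708893907/549755813888
(3,5): OLD=262849636228227/8796093022208 → NEW=0, ERR=262849636228227/8796093022208
(4,0): OLD=49299601159/2147483648 → NEW=0, ERR=49299601159/2147483648
(4,1): OLD=2177354929627/34359738368 → NEW=0, ERR=2177354929627/34359738368
(4,2): OLD=239051806032673/1099511627776 → NEW=255, ERR=-41323659050207/1099511627776
(4,3): OLD=2591920011525/17592186044416 → NEW=0, ERR=2591920011525/17592186044416
(4,4): OLD=66088805342561109/281474976710656 → NEW=255, ERR=-5687313718656171/281474976710656
(4,5): OLD=621260681898853171/4503599627370496 → NEW=255, ERR=-527157223080623309/4503599627370496
(5,0): OLD=77546242175937/549755813888 → NEW=255, ERR=-62641490365503/549755813888
(5,1): OLD=-574557099600687/17592186044416 → NEW=0, ERR=-574557099600687/17592186044416
(5,2): OLD=-710068166568309/140737488355328 → NEW=0, ERR=-710068166568309/140737488355328
(5,3): OLD=867849126497613865/4503599627370496 → NEW=255, ERR=-280568778481862615/4503599627370496
(5,4): OLD=247625702570445897/9007199254740992 → NEW=0, ERR=247625702570445897/9007199254740992
(5,5): OLD=1900305983148269725/144115188075855872 → NEW=0, ERR=1900305983148269725/144115188075855872
(6,0): OLD=-6961235153201389/281474976710656 → NEW=0, ERR=-6961235153201389/281474976710656
(6,1): OLD=648096669428083735/4503599627370496 → NEW=255, ERR=-500321235551392745/4503599627370496
Target (6,1): original=173, with diffused error = 648096669428083735/4503599627370496

Answer: 648096669428083735/4503599627370496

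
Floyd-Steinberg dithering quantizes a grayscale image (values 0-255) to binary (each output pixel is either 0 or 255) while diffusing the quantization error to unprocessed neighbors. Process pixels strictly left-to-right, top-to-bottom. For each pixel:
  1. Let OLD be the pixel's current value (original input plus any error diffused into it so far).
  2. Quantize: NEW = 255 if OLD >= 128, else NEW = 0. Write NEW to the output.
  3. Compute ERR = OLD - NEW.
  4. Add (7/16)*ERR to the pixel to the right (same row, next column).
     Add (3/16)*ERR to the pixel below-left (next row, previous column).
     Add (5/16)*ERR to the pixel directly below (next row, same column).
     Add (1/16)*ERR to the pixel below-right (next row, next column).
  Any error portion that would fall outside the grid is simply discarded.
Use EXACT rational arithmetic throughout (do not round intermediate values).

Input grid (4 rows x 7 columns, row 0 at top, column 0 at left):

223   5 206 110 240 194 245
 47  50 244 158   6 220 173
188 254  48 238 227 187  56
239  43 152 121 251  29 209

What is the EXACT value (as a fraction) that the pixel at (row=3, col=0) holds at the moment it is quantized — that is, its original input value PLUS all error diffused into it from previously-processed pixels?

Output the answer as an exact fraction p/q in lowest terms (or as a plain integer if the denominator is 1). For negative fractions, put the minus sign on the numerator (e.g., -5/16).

(0,0): OLD=223 → NEW=255, ERR=-32
(0,1): OLD=-9 → NEW=0, ERR=-9
(0,2): OLD=3233/16 → NEW=255, ERR=-847/16
(0,3): OLD=22231/256 → NEW=0, ERR=22231/256
(0,4): OLD=1138657/4096 → NEW=255, ERR=94177/4096
(0,5): OLD=13373223/65536 → NEW=255, ERR=-3338457/65536
(0,6): OLD=233531921/1048576 → NEW=255, ERR=-33854959/1048576
(1,0): OLD=565/16 → NEW=0, ERR=565/16
(1,1): OLD=6491/128 → NEW=0, ERR=6491/128
(1,2): OLD=1086927/4096 → NEW=255, ERR=42447/4096
(1,3): OLD=3123999/16384 → NEW=255, ERR=-1053921/16384
(1,4): OLD=-20008407/1048576 → NEW=0, ERR=-20008407/1048576
(1,5): OLD=1603198273/8388608 → NEW=255, ERR=-535896767/8388608
(1,6): OLD=17686868719/134217728 → NEW=255, ERR=-16538651921/134217728
(2,0): OLD=427097/2048 → NEW=255, ERR=-95143/2048
(2,1): OLD=16624683/65536 → NEW=255, ERR=-86997/65536
(2,2): OLD=43794769/1048576 → NEW=0, ERR=43794769/1048576
(2,3): OLD=1956563641/8388608 → NEW=255, ERR=-182531399/8388608
(2,4): OLD=13121035165/67108864 → NEW=255, ERR=-3991725155/67108864
(2,5): OLD=250646516787/2147483648 → NEW=0, ERR=250646516787/2147483648
(2,6): OLD=2218389240085/34359738368 → NEW=0, ERR=2218389240085/34359738368
(3,0): OLD=235125793/1048576 → NEW=255, ERR=-32261087/1048576
Target (3,0): original=239, with diffused error = 235125793/1048576

Answer: 235125793/1048576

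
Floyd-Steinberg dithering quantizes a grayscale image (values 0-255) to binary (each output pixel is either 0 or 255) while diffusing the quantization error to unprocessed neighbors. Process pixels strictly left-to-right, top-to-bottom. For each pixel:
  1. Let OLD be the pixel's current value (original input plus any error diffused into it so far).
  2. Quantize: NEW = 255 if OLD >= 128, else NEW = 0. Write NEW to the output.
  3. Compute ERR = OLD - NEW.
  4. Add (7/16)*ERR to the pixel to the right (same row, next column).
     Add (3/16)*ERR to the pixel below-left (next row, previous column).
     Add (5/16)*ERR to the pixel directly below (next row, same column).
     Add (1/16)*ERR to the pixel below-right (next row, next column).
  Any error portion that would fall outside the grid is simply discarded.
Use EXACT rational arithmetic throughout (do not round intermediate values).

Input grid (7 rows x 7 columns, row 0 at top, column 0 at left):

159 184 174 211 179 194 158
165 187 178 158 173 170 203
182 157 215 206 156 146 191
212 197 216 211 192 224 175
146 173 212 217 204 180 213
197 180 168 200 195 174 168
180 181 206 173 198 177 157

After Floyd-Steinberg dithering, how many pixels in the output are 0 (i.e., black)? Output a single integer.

Answer: 13

Derivation:
(0,0): OLD=159 → NEW=255, ERR=-96
(0,1): OLD=142 → NEW=255, ERR=-113
(0,2): OLD=1993/16 → NEW=0, ERR=1993/16
(0,3): OLD=67967/256 → NEW=255, ERR=2687/256
(0,4): OLD=751993/4096 → NEW=255, ERR=-292487/4096
(0,5): OLD=10666575/65536 → NEW=255, ERR=-6045105/65536
(0,6): OLD=123359273/1048576 → NEW=0, ERR=123359273/1048576
(1,0): OLD=1821/16 → NEW=0, ERR=1821/16
(1,1): OLD=28011/128 → NEW=255, ERR=-4629/128
(1,2): OLD=802855/4096 → NEW=255, ERR=-241625/4096
(1,3): OLD=2127755/16384 → NEW=255, ERR=-2050165/16384
(1,4): OLD=83152625/1048576 → NEW=0, ERR=83152625/1048576
(1,5): OLD=1622893921/8388608 → NEW=255, ERR=-516201119/8388608
(1,6): OLD=27793388431/134217728 → NEW=255, ERR=-6432132209/134217728
(2,0): OLD=431689/2048 → NEW=255, ERR=-90551/2048
(2,1): OLD=8022099/65536 → NEW=0, ERR=8022099/65536
(2,2): OLD=235296505/1048576 → NEW=255, ERR=-32090375/1048576
(2,3): OLD=1381511473/8388608 → NEW=255, ERR=-757583567/8388608
(2,4): OLD=8181348881/67108864 → NEW=0, ERR=8181348881/67108864
(2,5): OLD=378122546795/2147483648 → NEW=255, ERR=-169485783445/2147483648
(2,6): OLD=4729591480989/34359738368 → NEW=255, ERR=-4032141802851/34359738368
(3,0): OLD=231876249/1048576 → NEW=255, ERR=-35510631/1048576
(3,1): OLD=1777835909/8388608 → NEW=255, ERR=-361259131/8388608
(3,2): OLD=11966339151/67108864 → NEW=255, ERR=-5146421169/67108864
(3,3): OLD=45680374161/268435456 → NEW=255, ERR=-22770667119/268435456
(3,4): OLD=5928529485465/34359738368 → NEW=255, ERR=-2833203798375/34359738368
(3,5): OLD=40923219132603/274877906944 → NEW=255, ERR=-29170647138117/274877906944
(3,6): OLD=382483757081381/4398046511104 → NEW=0, ERR=382483757081381/4398046511104
(4,0): OLD=17091585655/134217728 → NEW=0, ERR=17091585655/134217728
(4,1): OLD=426831152427/2147483648 → NEW=255, ERR=-120777177813/2147483648
(4,2): OLD=4976418553893/34359738368 → NEW=255, ERR=-3785314729947/34359738368
(4,3): OLD=33546001257127/274877906944 → NEW=0, ERR=33546001257127/274877906944
(4,4): OLD=453933120292949/2199023255552 → NEW=255, ERR=-106817809872811/2199023255552
(4,5): OLD=9622074027762949/70368744177664 → NEW=255, ERR=-8321955737541371/70368744177664
(4,6): OLD=204694004893841843/1125899906842624 → NEW=255, ERR=-82410471351027277/1125899906842624
(5,0): OLD=7773863777457/34359738368 → NEW=255, ERR=-987869506383/34359738368
(5,1): OLD=37699143733979/274877906944 → NEW=255, ERR=-32394722536741/274877906944
(5,2): OLD=222937345960861/2199023255552 → NEW=0, ERR=222937345960861/2199023255552
(5,3): OLD=4688281158721233/17592186044416 → NEW=255, ERR=202273717395153/17592186044416
(5,4): OLD=191745205450926603/1125899906842624 → NEW=255, ERR=-95359270793942517/1125899906842624
(5,5): OLD=749655926690498427/9007199254740992 → NEW=0, ERR=749655926690498427/9007199254740992
(5,6): OLD=25097313895130888917/144115188075855872 → NEW=255, ERR=-11652059064212358443/144115188075855872
(6,0): OLD=654949424133177/4398046511104 → NEW=255, ERR=-466552436198343/4398046511104
(6,1): OLD=8090474618777645/70368744177664 → NEW=0, ERR=8090474618777645/70368744177664
(6,2): OLD=318372914134097959/1125899906842624 → NEW=255, ERR=31268437889228839/1125899906842624
(6,3): OLD=1614081852840783673/9007199254740992 → NEW=255, ERR=-682753957118169287/9007199254740992
(6,4): OLD=2786711328851548823/18014398509481984 → NEW=255, ERR=-1806960291066357097/18014398509481984
(6,5): OLD=319754746612085988727/2305843009213693952 → NEW=255, ERR=-268235220737405969033/2305843009213693952
(6,6): OLD=3174378286078736346065/36893488147419103232 → NEW=0, ERR=3174378286078736346065/36893488147419103232
Output grid:
  Row 0: ##.###.  (2 black, running=2)
  Row 1: .###.##  (2 black, running=4)
  Row 2: #.##.##  (2 black, running=6)
  Row 3: ######.  (1 black, running=7)
  Row 4: .##.###  (2 black, running=9)
  Row 5: ##.##.#  (2 black, running=11)
  Row 6: #.####.  (2 black, running=13)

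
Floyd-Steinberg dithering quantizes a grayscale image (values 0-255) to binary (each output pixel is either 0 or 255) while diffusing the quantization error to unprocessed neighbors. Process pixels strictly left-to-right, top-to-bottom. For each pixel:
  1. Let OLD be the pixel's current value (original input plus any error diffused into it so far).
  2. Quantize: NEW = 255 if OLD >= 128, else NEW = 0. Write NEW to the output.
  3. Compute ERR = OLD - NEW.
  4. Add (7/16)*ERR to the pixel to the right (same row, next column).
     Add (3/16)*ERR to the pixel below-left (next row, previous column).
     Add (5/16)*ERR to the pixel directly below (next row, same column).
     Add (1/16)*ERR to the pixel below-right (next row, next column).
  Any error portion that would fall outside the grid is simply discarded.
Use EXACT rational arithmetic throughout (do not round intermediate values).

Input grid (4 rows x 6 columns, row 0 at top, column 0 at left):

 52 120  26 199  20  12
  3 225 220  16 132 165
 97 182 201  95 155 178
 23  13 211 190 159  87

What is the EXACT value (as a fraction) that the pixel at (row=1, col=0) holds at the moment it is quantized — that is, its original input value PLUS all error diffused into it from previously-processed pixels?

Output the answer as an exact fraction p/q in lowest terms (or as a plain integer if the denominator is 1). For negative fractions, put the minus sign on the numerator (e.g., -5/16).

Answer: -115/64

Derivation:
(0,0): OLD=52 → NEW=0, ERR=52
(0,1): OLD=571/4 → NEW=255, ERR=-449/4
(0,2): OLD=-1479/64 → NEW=0, ERR=-1479/64
(0,3): OLD=193423/1024 → NEW=255, ERR=-67697/1024
(0,4): OLD=-146199/16384 → NEW=0, ERR=-146199/16384
(0,5): OLD=2122335/262144 → NEW=0, ERR=2122335/262144
(1,0): OLD=-115/64 → NEW=0, ERR=-115/64
Target (1,0): original=3, with diffused error = -115/64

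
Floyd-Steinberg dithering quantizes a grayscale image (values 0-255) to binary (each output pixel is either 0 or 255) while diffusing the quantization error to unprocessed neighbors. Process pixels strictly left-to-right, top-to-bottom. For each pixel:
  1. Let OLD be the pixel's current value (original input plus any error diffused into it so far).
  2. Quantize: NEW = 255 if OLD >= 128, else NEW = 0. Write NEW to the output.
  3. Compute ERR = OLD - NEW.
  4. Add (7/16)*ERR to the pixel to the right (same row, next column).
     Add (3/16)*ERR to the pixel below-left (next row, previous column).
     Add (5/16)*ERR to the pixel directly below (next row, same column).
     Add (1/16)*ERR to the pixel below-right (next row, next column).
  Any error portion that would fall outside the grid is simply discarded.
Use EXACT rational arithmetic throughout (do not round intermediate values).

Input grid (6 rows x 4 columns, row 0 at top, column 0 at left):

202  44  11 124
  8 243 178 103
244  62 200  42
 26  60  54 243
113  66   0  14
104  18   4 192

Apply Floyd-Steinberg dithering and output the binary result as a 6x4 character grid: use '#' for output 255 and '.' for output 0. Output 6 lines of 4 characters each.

(0,0): OLD=202 → NEW=255, ERR=-53
(0,1): OLD=333/16 → NEW=0, ERR=333/16
(0,2): OLD=5147/256 → NEW=0, ERR=5147/256
(0,3): OLD=543933/4096 → NEW=255, ERR=-500547/4096
(1,0): OLD=-1193/256 → NEW=0, ERR=-1193/256
(1,1): OLD=507745/2048 → NEW=255, ERR=-14495/2048
(1,2): OLD=10457845/65536 → NEW=255, ERR=-6253835/65536
(1,3): OLD=25500355/1048576 → NEW=0, ERR=25500355/1048576
(2,0): OLD=7904187/32768 → NEW=255, ERR=-451653/32768
(2,1): OLD=37302457/1048576 → NEW=0, ERR=37302457/1048576
(2,2): OLD=398166653/2097152 → NEW=255, ERR=-136607107/2097152
(2,3): OLD=507917225/33554432 → NEW=0, ERR=507917225/33554432
(3,0): OLD=475850507/16777216 → NEW=0, ERR=475850507/16777216
(3,1): OLD=18911460565/268435456 → NEW=0, ERR=18911460565/268435456
(3,2): OLD=298619351851/4294967296 → NEW=0, ERR=298619351851/4294967296
(3,3): OLD=18834463978669/68719476736 → NEW=255, ERR=1310997410989/68719476736
(4,0): OLD=580133726703/4294967296 → NEW=255, ERR=-515082933777/4294967296
(4,1): OLD=1730248779341/34359738368 → NEW=0, ERR=1730248779341/34359738368
(4,2): OLD=56887357196461/1099511627776 → NEW=0, ERR=56887357196461/1099511627776
(4,3): OLD=825828451950027/17592186044416 → NEW=0, ERR=825828451950027/17592186044416
(5,0): OLD=41762033631295/549755813888 → NEW=0, ERR=41762033631295/549755813888
(5,1): OLD=1216968464874649/17592186044416 → NEW=0, ERR=1216968464874649/17592186044416
(5,2): OLD=548720014611085/8796093022208 → NEW=0, ERR=548720014611085/8796093022208
(5,3): OLD=66764615707894653/281474976710656 → NEW=255, ERR=-5011503353322627/281474976710656
Row 0: #..#
Row 1: .##.
Row 2: #.#.
Row 3: ...#
Row 4: #...
Row 5: ...#

Answer: #..#
.##.
#.#.
...#
#...
...#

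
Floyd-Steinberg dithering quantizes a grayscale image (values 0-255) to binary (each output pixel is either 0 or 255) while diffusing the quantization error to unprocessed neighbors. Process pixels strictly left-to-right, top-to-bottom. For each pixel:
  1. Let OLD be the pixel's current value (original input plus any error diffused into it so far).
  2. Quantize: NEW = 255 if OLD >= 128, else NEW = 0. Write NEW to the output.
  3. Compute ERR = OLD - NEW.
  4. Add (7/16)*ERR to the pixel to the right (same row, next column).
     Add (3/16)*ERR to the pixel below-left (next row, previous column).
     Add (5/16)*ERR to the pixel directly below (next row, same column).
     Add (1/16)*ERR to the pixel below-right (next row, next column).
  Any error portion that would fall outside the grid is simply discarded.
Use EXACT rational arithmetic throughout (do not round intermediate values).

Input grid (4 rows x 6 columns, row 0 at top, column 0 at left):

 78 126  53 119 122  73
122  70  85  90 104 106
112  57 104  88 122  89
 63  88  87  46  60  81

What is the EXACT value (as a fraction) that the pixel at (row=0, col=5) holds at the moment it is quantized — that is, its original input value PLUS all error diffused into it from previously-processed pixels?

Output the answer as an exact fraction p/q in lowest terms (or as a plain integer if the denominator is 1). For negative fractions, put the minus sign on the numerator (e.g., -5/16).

(0,0): OLD=78 → NEW=0, ERR=78
(0,1): OLD=1281/8 → NEW=255, ERR=-759/8
(0,2): OLD=1471/128 → NEW=0, ERR=1471/128
(0,3): OLD=254009/2048 → NEW=0, ERR=254009/2048
(0,4): OLD=5775759/32768 → NEW=255, ERR=-2580081/32768
(0,5): OLD=20212457/524288 → NEW=0, ERR=20212457/524288
Target (0,5): original=73, with diffused error = 20212457/524288

Answer: 20212457/524288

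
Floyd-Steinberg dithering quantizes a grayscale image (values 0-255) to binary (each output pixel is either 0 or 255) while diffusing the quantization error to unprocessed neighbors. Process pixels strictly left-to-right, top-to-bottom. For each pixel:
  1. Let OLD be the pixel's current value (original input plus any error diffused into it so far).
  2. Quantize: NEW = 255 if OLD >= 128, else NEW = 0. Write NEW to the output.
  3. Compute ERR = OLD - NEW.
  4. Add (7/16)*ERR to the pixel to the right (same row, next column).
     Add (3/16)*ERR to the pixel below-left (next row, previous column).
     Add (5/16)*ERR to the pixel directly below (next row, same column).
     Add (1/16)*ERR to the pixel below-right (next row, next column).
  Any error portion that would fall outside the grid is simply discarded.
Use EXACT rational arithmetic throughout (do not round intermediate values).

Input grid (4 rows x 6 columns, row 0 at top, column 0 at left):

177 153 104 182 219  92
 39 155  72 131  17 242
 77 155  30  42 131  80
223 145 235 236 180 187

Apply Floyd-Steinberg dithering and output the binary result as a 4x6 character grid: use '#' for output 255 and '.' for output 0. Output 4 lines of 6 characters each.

(0,0): OLD=177 → NEW=255, ERR=-78
(0,1): OLD=951/8 → NEW=0, ERR=951/8
(0,2): OLD=19969/128 → NEW=255, ERR=-12671/128
(0,3): OLD=284039/2048 → NEW=255, ERR=-238201/2048
(0,4): OLD=5508785/32768 → NEW=255, ERR=-2847055/32768
(0,5): OLD=28305111/524288 → NEW=0, ERR=28305111/524288
(1,0): OLD=4725/128 → NEW=0, ERR=4725/128
(1,1): OLD=189299/1024 → NEW=255, ERR=-71821/1024
(1,2): OLD=-131025/32768 → NEW=0, ERR=-131025/32768
(1,3): OLD=9230883/131072 → NEW=0, ERR=9230883/131072
(1,4): OLD=197242537/8388608 → NEW=0, ERR=197242537/8388608
(1,5): OLD=35396950735/134217728 → NEW=255, ERR=1171430095/134217728
(2,0): OLD=1235105/16384 → NEW=0, ERR=1235105/16384
(2,1): OLD=87881275/524288 → NEW=255, ERR=-45812165/524288
(2,2): OLD=-5510671/8388608 → NEW=0, ERR=-5510671/8388608
(2,3): OLD=4555318825/67108864 → NEW=0, ERR=4555318825/67108864
(2,4): OLD=373840938875/2147483648 → NEW=255, ERR=-173767391365/2147483648
(2,5): OLD=1676615826957/34359738368 → NEW=0, ERR=1676615826957/34359738368
(3,0): OLD=1930839889/8388608 → NEW=255, ERR=-208255151/8388608
(3,1): OLD=7477326525/67108864 → NEW=0, ERR=7477326525/67108864
(3,2): OLD=156126093415/536870912 → NEW=255, ERR=19224010855/536870912
(3,3): OLD=8853308664917/34359738368 → NEW=255, ERR=91575381077/34359738368
(3,4): OLD=46528926788725/274877906944 → NEW=255, ERR=-23564939481995/274877906944
(3,5): OLD=702302528186043/4398046511104 → NEW=255, ERR=-419199332145477/4398046511104
Row 0: #.###.
Row 1: .#...#
Row 2: .#..#.
Row 3: #.####

Answer: #.###.
.#...#
.#..#.
#.####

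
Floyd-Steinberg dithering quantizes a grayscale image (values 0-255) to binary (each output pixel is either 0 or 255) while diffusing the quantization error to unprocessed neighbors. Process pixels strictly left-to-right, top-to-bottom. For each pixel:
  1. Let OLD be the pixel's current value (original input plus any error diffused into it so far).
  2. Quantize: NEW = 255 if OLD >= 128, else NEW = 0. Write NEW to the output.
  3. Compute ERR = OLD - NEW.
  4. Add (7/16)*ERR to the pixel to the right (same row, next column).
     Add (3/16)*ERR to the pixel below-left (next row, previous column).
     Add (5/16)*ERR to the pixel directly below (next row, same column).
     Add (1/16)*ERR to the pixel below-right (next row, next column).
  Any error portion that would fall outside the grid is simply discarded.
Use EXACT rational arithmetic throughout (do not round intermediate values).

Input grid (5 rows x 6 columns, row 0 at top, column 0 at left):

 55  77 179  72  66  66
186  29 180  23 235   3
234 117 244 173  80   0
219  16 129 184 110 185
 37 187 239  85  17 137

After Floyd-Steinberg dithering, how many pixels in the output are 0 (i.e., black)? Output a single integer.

Answer: 16

Derivation:
(0,0): OLD=55 → NEW=0, ERR=55
(0,1): OLD=1617/16 → NEW=0, ERR=1617/16
(0,2): OLD=57143/256 → NEW=255, ERR=-8137/256
(0,3): OLD=237953/4096 → NEW=0, ERR=237953/4096
(0,4): OLD=5991047/65536 → NEW=0, ERR=5991047/65536
(0,5): OLD=111143345/1048576 → NEW=0, ERR=111143345/1048576
(1,0): OLD=56867/256 → NEW=255, ERR=-8413/256
(1,1): OLD=89461/2048 → NEW=0, ERR=89461/2048
(1,2): OLD=13525785/65536 → NEW=255, ERR=-3185895/65536
(1,3): OLD=9185573/262144 → NEW=0, ERR=9185573/262144
(1,4): OLD=5073471567/16777216 → NEW=255, ERR=795281487/16777216
(1,5): OLD=16797452409/268435456 → NEW=0, ERR=16797452409/268435456
(2,0): OLD=7599575/32768 → NEW=255, ERR=-756265/32768
(2,1): OLD=114698029/1048576 → NEW=0, ERR=114698029/1048576
(2,2): OLD=4797686215/16777216 → NEW=255, ERR=519496135/16777216
(2,3): OLD=27292722767/134217728 → NEW=255, ERR=-6932797873/134217728
(2,4): OLD=369959116397/4294967296 → NEW=0, ERR=369959116397/4294967296
(2,5): OLD=4137102068171/68719476736 → NEW=0, ERR=4137102068171/68719476736
(3,0): OLD=3897301991/16777216 → NEW=255, ERR=-380888089/16777216
(3,1): OLD=5987936859/134217728 → NEW=0, ERR=5987936859/134217728
(3,2): OLD=166801874049/1073741824 → NEW=255, ERR=-107002291071/1073741824
(3,3): OLD=9781940269507/68719476736 → NEW=255, ERR=-7741526298173/68719476736
(3,4): OLD=52607018986723/549755813888 → NEW=0, ERR=52607018986723/549755813888
(3,5): OLD=2208365191641197/8796093022208 → NEW=255, ERR=-34638529021843/8796093022208
(4,0): OLD=82185181993/2147483648 → NEW=0, ERR=82185181993/2147483648
(4,1): OLD=6788834875669/34359738368 → NEW=255, ERR=-1972898408171/34359738368
(4,2): OLD=180763212958639/1099511627776 → NEW=255, ERR=-99612252124241/1099511627776
(4,3): OLD=384799712915467/17592186044416 → NEW=0, ERR=384799712915467/17592186044416
(4,4): OLD=13706133725901755/281474976710656 → NEW=0, ERR=13706133725901755/281474976710656
(4,5): OLD=734328714108777533/4503599627370496 → NEW=255, ERR=-414089190870698947/4503599627370496
Output grid:
  Row 0: ..#...  (5 black, running=5)
  Row 1: #.#.#.  (3 black, running=8)
  Row 2: #.##..  (3 black, running=11)
  Row 3: #.##.#  (2 black, running=13)
  Row 4: .##..#  (3 black, running=16)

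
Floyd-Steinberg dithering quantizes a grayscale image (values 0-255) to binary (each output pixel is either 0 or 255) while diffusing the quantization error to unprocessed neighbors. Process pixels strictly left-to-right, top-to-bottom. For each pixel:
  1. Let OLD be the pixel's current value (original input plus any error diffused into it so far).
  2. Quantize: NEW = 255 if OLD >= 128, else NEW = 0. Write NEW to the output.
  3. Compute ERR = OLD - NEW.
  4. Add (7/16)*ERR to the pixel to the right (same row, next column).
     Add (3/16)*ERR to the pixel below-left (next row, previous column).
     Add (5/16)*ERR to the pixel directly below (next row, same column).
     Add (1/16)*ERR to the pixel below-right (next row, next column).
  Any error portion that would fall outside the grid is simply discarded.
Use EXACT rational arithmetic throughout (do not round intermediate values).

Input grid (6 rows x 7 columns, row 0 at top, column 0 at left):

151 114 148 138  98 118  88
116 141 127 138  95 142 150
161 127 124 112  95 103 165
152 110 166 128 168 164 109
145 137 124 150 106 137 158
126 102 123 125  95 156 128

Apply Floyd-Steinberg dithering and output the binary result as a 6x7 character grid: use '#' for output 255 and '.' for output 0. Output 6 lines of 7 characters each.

(0,0): OLD=151 → NEW=255, ERR=-104
(0,1): OLD=137/2 → NEW=0, ERR=137/2
(0,2): OLD=5695/32 → NEW=255, ERR=-2465/32
(0,3): OLD=53401/512 → NEW=0, ERR=53401/512
(0,4): OLD=1176623/8192 → NEW=255, ERR=-912337/8192
(0,5): OLD=9080137/131072 → NEW=0, ERR=9080137/131072
(0,6): OLD=248110335/2097152 → NEW=0, ERR=248110335/2097152
(1,0): OLD=3083/32 → NEW=0, ERR=3083/32
(1,1): OLD=47005/256 → NEW=255, ERR=-18275/256
(1,2): OLD=782609/8192 → NEW=0, ERR=782609/8192
(1,3): OLD=6117557/32768 → NEW=255, ERR=-2238283/32768
(1,4): OLD=104481623/2097152 → NEW=0, ERR=104481623/2097152
(1,5): OLD=3366642199/16777216 → NEW=255, ERR=-911547881/16777216
(1,6): OLD=44971154169/268435456 → NEW=255, ERR=-23479887111/268435456
(2,0): OLD=727951/4096 → NEW=255, ERR=-316529/4096
(2,1): OLD=12427813/131072 → NEW=0, ERR=12427813/131072
(2,2): OLD=373434063/2097152 → NEW=255, ERR=-161339697/2097152
(2,3): OLD=1213130359/16777216 → NEW=0, ERR=1213130359/16777216
(2,4): OLD=17145950607/134217728 → NEW=0, ERR=17145950607/134217728
(2,5): OLD=552435095917/4294967296 → NEW=255, ERR=-542781564563/4294967296
(2,6): OLD=5427495483083/68719476736 → NEW=0, ERR=5427495483083/68719476736
(3,0): OLD=305405903/2097152 → NEW=255, ERR=-229367857/2097152
(3,1): OLD=1216777811/16777216 → NEW=0, ERR=1216777811/16777216
(3,2): OLD=25927146817/134217728 → NEW=255, ERR=-8298373823/134217728
(3,3): OLD=76606653939/536870912 → NEW=255, ERR=-60295428621/536870912
(3,4): OLD=9593896864207/68719476736 → NEW=255, ERR=-7929569703473/68719476736
(3,5): OLD=53225803512973/549755813888 → NEW=0, ERR=53225803512973/549755813888
(3,6): OLD=1478978543070739/8796093022208 → NEW=255, ERR=-764025177592301/8796093022208
(4,0): OLD=33398760273/268435456 → NEW=0, ERR=33398760273/268435456
(4,1): OLD=840394737709/4294967296 → NEW=255, ERR=-254821922771/4294967296
(4,2): OLD=4274126676899/68719476736 → NEW=0, ERR=4274126676899/68719476736
(4,3): OLD=64109540039729/549755813888 → NEW=0, ERR=64109540039729/549755813888
(4,4): OLD=580952372062123/4398046511104 → NEW=255, ERR=-540549488269397/4398046511104
(4,5): OLD=12664346895124771/140737488355328 → NEW=0, ERR=12664346895124771/140737488355328
(4,6): OLD=396938590320079589/2251799813685248 → NEW=255, ERR=-177270362169658651/2251799813685248
(5,0): OLD=10566089122263/68719476736 → NEW=255, ERR=-6957377445417/68719476736
(5,1): OLD=32217626377069/549755813888 → NEW=0, ERR=32217626377069/549755813888
(5,2): OLD=819059653725763/4398046511104 → NEW=255, ERR=-302442206605757/4398046511104
(5,3): OLD=3947637410035103/35184372088832 → NEW=0, ERR=3947637410035103/35184372088832
(5,4): OLD=292371994593522861/2251799813685248 → NEW=255, ERR=-281836957896215379/2251799813685248
(5,5): OLD=1926104478395972909/18014398509481984 → NEW=0, ERR=1926104478395972909/18014398509481984
(5,6): OLD=44906441411980538243/288230376151711744 → NEW=255, ERR=-28592304506705956477/288230376151711744
Row 0: #.#.#..
Row 1: .#.#.##
Row 2: #.#..#.
Row 3: #.###.#
Row 4: .#..#.#
Row 5: #.#.#.#

Answer: #.#.#..
.#.#.##
#.#..#.
#.###.#
.#..#.#
#.#.#.#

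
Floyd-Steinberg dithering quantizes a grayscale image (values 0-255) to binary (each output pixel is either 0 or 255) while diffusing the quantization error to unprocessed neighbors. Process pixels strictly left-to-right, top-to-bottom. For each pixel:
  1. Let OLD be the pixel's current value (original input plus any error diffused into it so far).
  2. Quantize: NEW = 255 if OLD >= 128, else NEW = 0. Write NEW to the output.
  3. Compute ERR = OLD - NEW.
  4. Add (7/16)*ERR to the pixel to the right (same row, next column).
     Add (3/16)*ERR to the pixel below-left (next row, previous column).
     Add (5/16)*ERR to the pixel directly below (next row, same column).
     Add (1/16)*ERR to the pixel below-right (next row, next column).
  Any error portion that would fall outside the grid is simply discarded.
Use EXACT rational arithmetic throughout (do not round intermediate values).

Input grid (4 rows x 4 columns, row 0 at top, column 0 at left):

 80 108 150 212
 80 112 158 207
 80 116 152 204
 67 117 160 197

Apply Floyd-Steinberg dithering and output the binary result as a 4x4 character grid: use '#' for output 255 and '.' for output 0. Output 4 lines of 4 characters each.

Answer: .#.#
.###
..#.
.#.#

Derivation:
(0,0): OLD=80 → NEW=0, ERR=80
(0,1): OLD=143 → NEW=255, ERR=-112
(0,2): OLD=101 → NEW=0, ERR=101
(0,3): OLD=4099/16 → NEW=255, ERR=19/16
(1,0): OLD=84 → NEW=0, ERR=84
(1,1): OLD=2203/16 → NEW=255, ERR=-1877/16
(1,2): OLD=16827/128 → NEW=255, ERR=-15813/128
(1,3): OLD=326933/2048 → NEW=255, ERR=-195307/2048
(2,0): OLD=21569/256 → NEW=0, ERR=21569/256
(2,1): OLD=402585/4096 → NEW=0, ERR=402585/4096
(2,2): OLD=8597133/65536 → NEW=255, ERR=-8114547/65536
(2,3): OLD=117762299/1048576 → NEW=0, ERR=117762299/1048576
(3,0): OLD=7324187/65536 → NEW=0, ERR=7324187/65536
(3,1): OLD=46834381/262144 → NEW=255, ERR=-20012339/262144
(3,2): OLD=1931193965/16777216 → NEW=0, ERR=1931193965/16777216
(3,3): OLD=73743802475/268435456 → NEW=255, ERR=5292761195/268435456
Row 0: .#.#
Row 1: .###
Row 2: ..#.
Row 3: .#.#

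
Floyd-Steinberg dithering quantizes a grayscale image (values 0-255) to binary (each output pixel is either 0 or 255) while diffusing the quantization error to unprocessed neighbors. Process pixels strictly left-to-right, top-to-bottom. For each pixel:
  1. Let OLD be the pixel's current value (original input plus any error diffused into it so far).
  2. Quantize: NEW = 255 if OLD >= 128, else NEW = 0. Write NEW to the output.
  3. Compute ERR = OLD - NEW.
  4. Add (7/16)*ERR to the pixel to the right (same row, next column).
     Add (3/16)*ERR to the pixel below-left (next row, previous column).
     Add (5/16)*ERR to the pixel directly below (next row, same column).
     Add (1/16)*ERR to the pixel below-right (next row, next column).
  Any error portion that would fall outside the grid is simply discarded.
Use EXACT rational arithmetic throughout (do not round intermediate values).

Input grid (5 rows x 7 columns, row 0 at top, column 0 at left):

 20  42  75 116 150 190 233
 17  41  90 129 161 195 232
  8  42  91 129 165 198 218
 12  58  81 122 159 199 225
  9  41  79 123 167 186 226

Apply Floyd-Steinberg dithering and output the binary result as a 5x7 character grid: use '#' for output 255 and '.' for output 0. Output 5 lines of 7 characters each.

(0,0): OLD=20 → NEW=0, ERR=20
(0,1): OLD=203/4 → NEW=0, ERR=203/4
(0,2): OLD=6221/64 → NEW=0, ERR=6221/64
(0,3): OLD=162331/1024 → NEW=255, ERR=-98789/1024
(0,4): OLD=1766077/16384 → NEW=0, ERR=1766077/16384
(0,5): OLD=62169899/262144 → NEW=255, ERR=-4676821/262144
(0,6): OLD=944535085/4194304 → NEW=255, ERR=-125012435/4194304
(1,0): OLD=2097/64 → NEW=0, ERR=2097/64
(1,1): OLD=46423/512 → NEW=0, ERR=46423/512
(1,2): OLD=2377763/16384 → NEW=255, ERR=-1800157/16384
(1,3): OLD=5050791/65536 → NEW=0, ERR=5050791/65536
(1,4): OLD=918670805/4194304 → NEW=255, ERR=-150876715/4194304
(1,5): OLD=5866512101/33554432 → NEW=255, ERR=-2689868059/33554432
(1,6): OLD=100125844683/536870912 → NEW=255, ERR=-36776237877/536870912
(2,0): OLD=288685/8192 → NEW=0, ERR=288685/8192
(2,1): OLD=17615679/262144 → NEW=0, ERR=17615679/262144
(2,2): OLD=445356925/4194304 → NEW=0, ERR=445356925/4194304
(2,3): OLD=6238662357/33554432 → NEW=255, ERR=-2317717803/33554432
(2,4): OLD=30420504037/268435456 → NEW=0, ERR=30420504037/268435456
(2,5): OLD=1781863727863/8589934592 → NEW=255, ERR=-408569593097/8589934592
(2,6): OLD=23470999451953/137438953472 → NEW=255, ERR=-11575933683407/137438953472
(3,0): OLD=149368285/4194304 → NEW=0, ERR=149368285/4194304
(3,1): OLD=3915511961/33554432 → NEW=0, ERR=3915511961/33554432
(3,2): OLD=42005529051/268435456 → NEW=255, ERR=-26445512229/268435456
(3,3): OLD=91480766925/1073741824 → NEW=0, ERR=91480766925/1073741824
(3,4): OLD=30023952658909/137438953472 → NEW=255, ERR=-5022980476451/137438953472
(3,5): OLD=175303347044327/1099511627776 → NEW=255, ERR=-105072118038553/1099511627776
(3,6): OLD=2707402778471033/17592186044416 → NEW=255, ERR=-1778604662855047/17592186044416
(4,0): OLD=22553105491/536870912 → NEW=0, ERR=22553105491/536870912
(4,1): OLD=683746080695/8589934592 → NEW=0, ERR=683746080695/8589934592
(4,2): OLD=14610527400729/137438953472 → NEW=0, ERR=14610527400729/137438953472
(4,3): OLD=201346099689699/1099511627776 → NEW=255, ERR=-79029365393181/1099511627776
(4,4): OLD=981115121911353/8796093022208 → NEW=0, ERR=981115121911353/8796093022208
(4,5): OLD=51705432442305849/281474976710656 → NEW=255, ERR=-20070686618911431/281474976710656
(4,6): OLD=708131874207078751/4503599627370496 → NEW=255, ERR=-440286030772397729/4503599627370496
Row 0: ...#.##
Row 1: ..#.###
Row 2: ...#.##
Row 3: ..#.###
Row 4: ...#.##

Answer: ...#.##
..#.###
...#.##
..#.###
...#.##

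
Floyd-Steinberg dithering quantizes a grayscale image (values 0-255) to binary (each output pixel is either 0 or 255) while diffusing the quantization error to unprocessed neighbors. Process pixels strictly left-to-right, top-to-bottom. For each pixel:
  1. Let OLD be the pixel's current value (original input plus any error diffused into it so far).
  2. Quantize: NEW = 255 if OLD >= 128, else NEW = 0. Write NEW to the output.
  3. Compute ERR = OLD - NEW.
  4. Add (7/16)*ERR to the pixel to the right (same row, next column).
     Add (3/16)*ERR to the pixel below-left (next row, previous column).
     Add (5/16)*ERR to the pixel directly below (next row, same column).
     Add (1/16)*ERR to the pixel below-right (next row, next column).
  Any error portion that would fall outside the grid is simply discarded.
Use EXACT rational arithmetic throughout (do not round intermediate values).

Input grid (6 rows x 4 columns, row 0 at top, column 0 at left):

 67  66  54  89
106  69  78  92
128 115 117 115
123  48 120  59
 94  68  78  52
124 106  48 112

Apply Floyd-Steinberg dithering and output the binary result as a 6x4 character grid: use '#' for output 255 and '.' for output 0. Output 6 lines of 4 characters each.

Answer: ...#
#...
.##.
#..#
....
#.#.

Derivation:
(0,0): OLD=67 → NEW=0, ERR=67
(0,1): OLD=1525/16 → NEW=0, ERR=1525/16
(0,2): OLD=24499/256 → NEW=0, ERR=24499/256
(0,3): OLD=536037/4096 → NEW=255, ERR=-508443/4096
(1,0): OLD=37071/256 → NEW=255, ERR=-28209/256
(1,1): OLD=148905/2048 → NEW=0, ERR=148905/2048
(1,2): OLD=8021469/65536 → NEW=0, ERR=8021469/65536
(1,3): OLD=118215579/1048576 → NEW=0, ERR=118215579/1048576
(2,0): OLD=3512659/32768 → NEW=0, ERR=3512659/32768
(2,1): OLD=210431169/1048576 → NEW=255, ERR=-56955711/1048576
(2,2): OLD=329605989/2097152 → NEW=255, ERR=-205167771/2097152
(2,3): OLD=3861428081/33554432 → NEW=0, ERR=3861428081/33554432
(3,0): OLD=2454755875/16777216 → NEW=255, ERR=-1823434205/16777216
(3,1): OLD=-7561139523/268435456 → NEW=0, ERR=-7561139523/268435456
(3,2): OLD=409254337347/4294967296 → NEW=0, ERR=409254337347/4294967296
(3,3): OLD=8970359865685/68719476736 → NEW=255, ERR=-8553106701995/68719476736
(4,0): OLD=235168770855/4294967296 → NEW=0, ERR=235168770855/4294967296
(4,1): OLD=3237589253877/34359738368 → NEW=0, ERR=3237589253877/34359738368
(4,2): OLD=136233531684693/1099511627776 → NEW=0, ERR=136233531684693/1099511627776
(4,3): OLD=1288948970303715/17592186044416 → NEW=0, ERR=1288948970303715/17592186044416
(5,0): OLD=87289239517943/549755813888 → NEW=255, ERR=-52898493023497/549755813888
(5,1): OLD=2111110899392417/17592186044416 → NEW=0, ERR=2111110899392417/17592186044416
(5,2): OLD=1397242197547813/8796093022208 → NEW=255, ERR=-845761523115227/8796093022208
(5,3): OLD=28309017426453957/281474976710656 → NEW=0, ERR=28309017426453957/281474976710656
Row 0: ...#
Row 1: #...
Row 2: .##.
Row 3: #..#
Row 4: ....
Row 5: #.#.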